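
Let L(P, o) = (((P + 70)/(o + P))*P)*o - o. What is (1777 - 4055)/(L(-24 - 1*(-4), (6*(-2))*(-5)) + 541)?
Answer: 2278/1019 ≈ 2.2355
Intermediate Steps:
L(P, o) = -o + P*o*(70 + P)/(P + o) (L(P, o) = (((70 + P)/(P + o))*P)*o - o = (P*(70 + P)/(P + o))*o - o = P*o*(70 + P)/(P + o) - o = -o + P*o*(70 + P)/(P + o))
(1777 - 4055)/(L(-24 - 1*(-4), (6*(-2))*(-5)) + 541) = (1777 - 4055)/(((6*(-2))*(-5))*((-24 - 1*(-4))**2 - 6*(-2)*(-5) + 69*(-24 - 1*(-4)))/((-24 - 1*(-4)) + (6*(-2))*(-5)) + 541) = -2278/((-12*(-5))*((-24 + 4)**2 - (-12)*(-5) + 69*(-24 + 4))/((-24 + 4) - 12*(-5)) + 541) = -2278/(60*((-20)**2 - 1*60 + 69*(-20))/(-20 + 60) + 541) = -2278/(60*(400 - 60 - 1380)/40 + 541) = -2278/(60*(1/40)*(-1040) + 541) = -2278/(-1560 + 541) = -2278/(-1019) = -2278*(-1/1019) = 2278/1019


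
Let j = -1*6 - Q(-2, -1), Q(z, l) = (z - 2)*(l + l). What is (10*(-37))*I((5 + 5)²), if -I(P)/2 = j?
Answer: -10360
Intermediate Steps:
Q(z, l) = 2*l*(-2 + z) (Q(z, l) = (-2 + z)*(2*l) = 2*l*(-2 + z))
j = -14 (j = -1*6 - 2*(-1)*(-2 - 2) = -6 - 2*(-1)*(-4) = -6 - 1*8 = -6 - 8 = -14)
I(P) = 28 (I(P) = -2*(-14) = 28)
(10*(-37))*I((5 + 5)²) = (10*(-37))*28 = -370*28 = -10360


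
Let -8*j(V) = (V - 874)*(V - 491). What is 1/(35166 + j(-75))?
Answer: -4/127903 ≈ -3.1274e-5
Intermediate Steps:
j(V) = -(-874 + V)*(-491 + V)/8 (j(V) = -(V - 874)*(V - 491)/8 = -(-874 + V)*(-491 + V)/8)
1/(35166 + j(-75)) = 1/(35166 + (-214567/4 - ⅛*(-75)² + (1365/8)*(-75))) = 1/(35166 + (-214567/4 - ⅛*5625 - 102375/8)) = 1/(35166 + (-214567/4 - 5625/8 - 102375/8)) = 1/(35166 - 268567/4) = 1/(-127903/4) = -4/127903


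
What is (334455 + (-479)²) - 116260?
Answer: 447636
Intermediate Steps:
(334455 + (-479)²) - 116260 = (334455 + 229441) - 116260 = 563896 - 116260 = 447636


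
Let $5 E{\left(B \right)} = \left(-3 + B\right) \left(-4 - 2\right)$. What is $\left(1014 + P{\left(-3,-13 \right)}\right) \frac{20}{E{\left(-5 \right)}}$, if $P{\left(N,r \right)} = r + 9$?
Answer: $\frac{12625}{6} \approx 2104.2$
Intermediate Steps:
$P{\left(N,r \right)} = 9 + r$
$E{\left(B \right)} = \frac{18}{5} - \frac{6 B}{5}$ ($E{\left(B \right)} = \frac{\left(-3 + B\right) \left(-4 - 2\right)}{5} = \frac{\left(-3 + B\right) \left(-6\right)}{5} = \frac{18 - 6 B}{5} = \frac{18}{5} - \frac{6 B}{5}$)
$\left(1014 + P{\left(-3,-13 \right)}\right) \frac{20}{E{\left(-5 \right)}} = \left(1014 + \left(9 - 13\right)\right) \frac{20}{\frac{18}{5} - -6} = \left(1014 - 4\right) \frac{20}{\frac{18}{5} + 6} = 1010 \frac{20}{\frac{48}{5}} = 1010 \cdot 20 \cdot \frac{5}{48} = 1010 \cdot \frac{25}{12} = \frac{12625}{6}$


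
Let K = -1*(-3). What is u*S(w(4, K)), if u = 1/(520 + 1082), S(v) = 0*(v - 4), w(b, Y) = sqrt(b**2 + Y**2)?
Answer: 0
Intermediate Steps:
K = 3
w(b, Y) = sqrt(Y**2 + b**2)
S(v) = 0 (S(v) = 0*(-4 + v) = 0)
u = 1/1602 ≈ 0.00062422
u*S(w(4, K)) = (1/1602)*0 = 0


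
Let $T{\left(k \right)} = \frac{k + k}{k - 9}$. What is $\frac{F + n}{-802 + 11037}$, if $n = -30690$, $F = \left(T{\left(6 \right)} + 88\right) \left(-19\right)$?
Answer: $- \frac{32286}{10235} \approx -3.1545$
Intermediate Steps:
$T{\left(k \right)} = \frac{2 k}{-9 + k}$
$F = -1596$ ($F = \left(2 \cdot 6 \frac{1}{-9 + 6} + 88\right) \left(-19\right) = \left(2 \cdot 6 \frac{1}{-3} + 88\right) \left(-19\right) = \left(2 \cdot 6 \left(- \frac{1}{3}\right) + 88\right) \left(-19\right) = \left(-4 + 88\right) \left(-19\right) = 84 \left(-19\right) = -1596$)
$\frac{F + n}{-802 + 11037} = \frac{-1596 - 30690}{-802 + 11037} = - \frac{32286}{10235}$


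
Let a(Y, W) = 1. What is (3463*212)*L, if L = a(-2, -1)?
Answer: 734156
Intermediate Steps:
L = 1
(3463*212)*L = (3463*212)*1 = 734156*1 = 734156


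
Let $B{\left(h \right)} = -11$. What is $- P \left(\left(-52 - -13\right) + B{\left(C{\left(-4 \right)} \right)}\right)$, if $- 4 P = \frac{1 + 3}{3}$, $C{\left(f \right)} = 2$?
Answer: $- \frac{50}{3} \approx -16.667$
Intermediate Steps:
$P = - \frac{1}{3}$ ($P = - \frac{\frac{1}{3} \left(1 + 3\right)}{4} = - \frac{\frac{1}{3} \cdot 4}{4} = \left(- \frac{1}{4}\right) \frac{4}{3} = - \frac{1}{3} \approx -0.33333$)
$- P \left(\left(-52 - -13\right) + B{\left(C{\left(-4 \right)} \right)}\right) = - \frac{\left(-1\right) \left(\left(-52 - -13\right) - 11\right)}{3} = - \frac{\left(-1\right) \left(\left(-52 + 13\right) - 11\right)}{3} = - \frac{\left(-1\right) \left(-39 - 11\right)}{3} = - \frac{\left(-1\right) \left(-50\right)}{3} = \left(-1\right) \frac{50}{3} = - \frac{50}{3}$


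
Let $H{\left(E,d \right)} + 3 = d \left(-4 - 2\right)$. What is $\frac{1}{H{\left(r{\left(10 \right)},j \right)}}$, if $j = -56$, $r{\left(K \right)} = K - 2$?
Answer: $\frac{1}{333} \approx 0.003003$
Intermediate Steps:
$r{\left(K \right)} = -2 + K$ ($r{\left(K \right)} = K - 2 = -2 + K$)
$H{\left(E,d \right)} = -3 - 6 d$ ($H{\left(E,d \right)} = -3 + d \left(-4 - 2\right) = -3 + d \left(-6\right) = -3 - 6 d$)
$\frac{1}{H{\left(r{\left(10 \right)},j \right)}} = \frac{1}{-3 - -336} = \frac{1}{-3 + 336} = \frac{1}{333}$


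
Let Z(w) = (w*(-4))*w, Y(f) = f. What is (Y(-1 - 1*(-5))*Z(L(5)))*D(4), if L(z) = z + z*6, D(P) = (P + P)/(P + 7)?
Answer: -156800/11 ≈ -14255.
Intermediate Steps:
D(P) = 2*P/(7 + P) (D(P) = (2*P)/(7 + P) = 2*P/(7 + P))
L(z) = 7*z (L(z) = z + 6*z = 7*z)
Z(w) = -4*w**2 (Z(w) = (-4*w)*w = -4*w**2)
(Y(-1 - 1*(-5))*Z(L(5)))*D(4) = ((-1 - 1*(-5))*(-4*(7*5)**2))*(2*4/(7 + 4)) = ((-1 + 5)*(-4*35**2))*(2*4/11) = (4*(-4*1225))*(2*4*(1/11)) = (4*(-4900))*(8/11) = -19600*8/11 = -156800/11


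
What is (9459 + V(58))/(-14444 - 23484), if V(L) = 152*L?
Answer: -18275/37928 ≈ -0.48183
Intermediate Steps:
(9459 + V(58))/(-14444 - 23484) = (9459 + 152*58)/(-14444 - 23484) = (9459 + 8816)/(-37928) = 18275*(-1/37928) = -18275/37928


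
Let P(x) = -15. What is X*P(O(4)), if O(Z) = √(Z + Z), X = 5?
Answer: -75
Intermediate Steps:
O(Z) = √2*√Z (O(Z) = √(2*Z) = √2*√Z)
X*P(O(4)) = 5*(-15) = -75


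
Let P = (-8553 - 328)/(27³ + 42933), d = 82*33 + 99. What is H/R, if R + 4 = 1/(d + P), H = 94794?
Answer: -8324287665603/351226690 ≈ -23701.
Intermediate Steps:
d = 2805 (d = 2706 + 99 = 2805)
P = -8881/62616 (P = -8881/(19683 + 42933) = -8881/62616 ≈ -0.14183)
R = -702453380/175628999 (R = -4 + 1/(2805 - 8881/62616) = -4 + 1/(175628999/62616) = -4 + 62616/175628999 = -702453380/175628999 ≈ -3.9996)
H/R = 94794/(-702453380/175628999) = 94794*(-175628999/702453380) = -8324287665603/351226690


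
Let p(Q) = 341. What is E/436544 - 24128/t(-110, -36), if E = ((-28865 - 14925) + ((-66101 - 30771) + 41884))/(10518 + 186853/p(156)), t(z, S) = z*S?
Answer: -2484128978113087/407705476638240 ≈ -6.0929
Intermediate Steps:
t(z, S) = S*z
E = -33683298/3773491 (E = ((-28865 - 14925) + ((-66101 - 30771) + 41884))/(10518 + 186853/341) = (-43790 + (-96872 + 41884))/(10518 + 186853*(1/341)) = (-43790 - 54988)/(10518 + 186853/341) = -98778/3773491/341 = -98778*341/3773491 = -33683298/3773491 ≈ -8.9263)
E/436544 - 24128/t(-110, -36) = -33683298/3773491/436544 - 24128/((-36*(-110))) = -33683298/3773491*1/436544 - 24128/3960 = -16841649/823647427552 - 24128*1/3960 = -16841649/823647427552 - 3016/495 = -2484128978113087/407705476638240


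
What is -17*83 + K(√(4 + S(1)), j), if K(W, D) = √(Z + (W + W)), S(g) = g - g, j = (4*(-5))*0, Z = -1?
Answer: -1411 + √3 ≈ -1409.3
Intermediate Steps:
j = 0 (j = -20*0 = 0)
S(g) = 0
K(W, D) = √(-1 + 2*W) (K(W, D) = √(-1 + (W + W)) = √(-1 + 2*W))
-17*83 + K(√(4 + S(1)), j) = -17*83 + √(-1 + 2*√(4 + 0)) = -1411 + √(-1 + 2*√4) = -1411 + √(-1 + 2*2) = -1411 + √(-1 + 4) = -1411 + √3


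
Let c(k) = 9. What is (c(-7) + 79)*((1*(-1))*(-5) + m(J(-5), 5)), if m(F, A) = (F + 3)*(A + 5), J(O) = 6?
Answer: 8360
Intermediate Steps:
m(F, A) = (3 + F)*(5 + A)
(c(-7) + 79)*((1*(-1))*(-5) + m(J(-5), 5)) = (9 + 79)*((1*(-1))*(-5) + (15 + 3*5 + 5*6 + 5*6)) = 88*(-1*(-5) + (15 + 15 + 30 + 30)) = 88*(5 + 90) = 88*95 = 8360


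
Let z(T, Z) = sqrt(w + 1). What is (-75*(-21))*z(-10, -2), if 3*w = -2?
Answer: 525*sqrt(3) ≈ 909.33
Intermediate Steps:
w = -2/3 (w = (1/3)*(-2) = -2/3 ≈ -0.66667)
z(T, Z) = sqrt(3)/3 (z(T, Z) = sqrt(-2/3 + 1) = sqrt(1/3) = sqrt(3)/3)
(-75*(-21))*z(-10, -2) = (-75*(-21))*(sqrt(3)/3) = 1575*(sqrt(3)/3) = 525*sqrt(3)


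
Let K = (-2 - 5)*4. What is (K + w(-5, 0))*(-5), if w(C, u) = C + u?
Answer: 165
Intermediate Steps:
K = -28 (K = -7*4 = -28)
(K + w(-5, 0))*(-5) = (-28 + (-5 + 0))*(-5) = (-28 - 5)*(-5) = -33*(-5) = 165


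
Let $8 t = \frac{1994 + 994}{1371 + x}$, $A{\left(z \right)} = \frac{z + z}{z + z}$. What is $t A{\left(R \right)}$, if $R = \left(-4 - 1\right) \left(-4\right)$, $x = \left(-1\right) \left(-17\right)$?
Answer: $\frac{747}{2776} \approx 0.26909$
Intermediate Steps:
$x = 17$
$R = 20$ ($R = \left(-5\right) \left(-4\right) = 20$)
$A{\left(z \right)} = 1$ ($A{\left(z \right)} = \frac{2 z}{2 z} = 2 z \frac{1}{2 z} = 1$)
$t = \frac{747}{2776}$ ($t = \frac{\left(1994 + 994\right) \frac{1}{1371 + 17}}{8} = \frac{2988 \cdot \frac{1}{1388}}{8} = \frac{1}{8} \cdot \frac{747}{347} = \frac{747}{2776} \approx 0.26909$)
$t A{\left(R \right)} = \frac{747}{2776} \cdot 1 = \frac{747}{2776}$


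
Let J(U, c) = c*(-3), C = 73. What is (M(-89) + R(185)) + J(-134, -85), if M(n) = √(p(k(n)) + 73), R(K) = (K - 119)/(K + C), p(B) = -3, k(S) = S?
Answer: 10976/43 + √70 ≈ 263.62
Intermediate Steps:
R(K) = (-119 + K)/(73 + K) (R(K) = (K - 119)/(K + 73) = (-119 + K)/(73 + K))
M(n) = √70 (M(n) = √(-3 + 73) = √70)
J(U, c) = -3*c
(M(-89) + R(185)) + J(-134, -85) = (√70 + (-119 + 185)/(73 + 185)) - 3*(-85) = (√70 + 66/258) + 255 = (√70 + (1/258)*66) + 255 = (√70 + 11/43) + 255 = (11/43 + √70) + 255 = 10976/43 + √70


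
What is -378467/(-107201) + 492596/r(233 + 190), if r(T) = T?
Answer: 52966875337/45346023 ≈ 1168.1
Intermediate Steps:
-378467/(-107201) + 492596/r(233 + 190) = -378467/(-107201) + 492596/(233 + 190) = -378467*(-1/107201) + 492596/423 = 378467/107201 + 492596*(1/423) = 378467/107201 + 492596/423 = 52966875337/45346023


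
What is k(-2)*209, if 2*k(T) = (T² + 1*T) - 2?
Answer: 0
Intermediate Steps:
k(T) = -1 + T/2 + T²/2 (k(T) = ((T² + 1*T) - 2)/2 = ((T² + T) - 2)/2 = ((T + T²) - 2)/2 = (-2 + T + T²)/2 = -1 + T/2 + T²/2)
k(-2)*209 = (-1 + (½)*(-2) + (½)*(-2)²)*209 = (-1 - 1 + (½)*4)*209 = (-1 - 1 + 2)*209 = 0*209 = 0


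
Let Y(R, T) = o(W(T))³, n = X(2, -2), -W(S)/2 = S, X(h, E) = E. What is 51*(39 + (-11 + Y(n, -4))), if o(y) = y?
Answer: 27540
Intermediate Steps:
W(S) = -2*S
n = -2
Y(R, T) = -8*T³ (Y(R, T) = (-2*T)³ = -8*T³)
51*(39 + (-11 + Y(n, -4))) = 51*(39 + (-11 - 8*(-4)³)) = 51*(39 + (-11 - 8*(-64))) = 51*(39 + (-11 + 512)) = 51*(39 + 501) = 51*540 = 27540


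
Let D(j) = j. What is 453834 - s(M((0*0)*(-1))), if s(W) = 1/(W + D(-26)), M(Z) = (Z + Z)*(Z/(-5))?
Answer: 11799685/26 ≈ 4.5383e+5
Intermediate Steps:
M(Z) = -2*Z**2/5 (M(Z) = (2*Z)*(Z*(-1/5)) = (2*Z)*(-Z/5) = -2*Z**2/5)
s(W) = 1/(-26 + W) (s(W) = 1/(W - 26) = 1/(-26 + W))
453834 - s(M((0*0)*(-1))) = 453834 - 1/(-26 - 2*((0*0)*(-1))**2/5) = 453834 - 1/(-26 - 2*(0*(-1))**2/5) = 453834 - 1/(-26 - 2/5*0**2) = 453834 - 1/(-26 - 2/5*0) = 453834 - 1/(-26 + 0) = 453834 - 1/(-26) = 453834 - 1*(-1/26) = 453834 + 1/26 = 11799685/26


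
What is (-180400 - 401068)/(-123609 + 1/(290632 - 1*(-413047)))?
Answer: 204583410386/43490528755 ≈ 4.7041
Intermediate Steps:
(-180400 - 401068)/(-123609 + 1/(290632 - 1*(-413047))) = -581468/(-123609 + 1/(290632 + 413047)) = -581468/(-123609 + 1/703679) = -581468/(-86981057510/703679) = -581468*(-703679/86981057510) = 204583410386/43490528755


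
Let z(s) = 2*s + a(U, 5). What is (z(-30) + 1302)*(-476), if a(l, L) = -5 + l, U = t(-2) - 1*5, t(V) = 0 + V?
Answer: -585480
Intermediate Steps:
t(V) = V
U = -7 (U = -2 - 1*5 = -2 - 5 = -7)
z(s) = -12 + 2*s (z(s) = 2*s + (-5 - 7) = 2*s - 12 = -12 + 2*s)
(z(-30) + 1302)*(-476) = ((-12 + 2*(-30)) + 1302)*(-476) = ((-12 - 60) + 1302)*(-476) = (-72 + 1302)*(-476) = 1230*(-476) = -585480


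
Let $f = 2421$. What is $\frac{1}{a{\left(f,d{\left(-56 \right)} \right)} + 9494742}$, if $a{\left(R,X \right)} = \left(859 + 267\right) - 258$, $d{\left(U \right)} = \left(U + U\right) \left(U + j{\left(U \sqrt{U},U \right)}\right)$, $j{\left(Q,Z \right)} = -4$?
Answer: $\frac{1}{9495610} \approx 1.0531 \cdot 10^{-7}$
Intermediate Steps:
$d{\left(U \right)} = 2 U \left(-4 + U\right)$ ($d{\left(U \right)} = \left(U + U\right) \left(U - 4\right) = 2 U \left(-4 + U\right)$)
$a{\left(R,X \right)} = 868$ ($a{\left(R,X \right)} = 1126 - 258 = 868$)
$\frac{1}{a{\left(f,d{\left(-56 \right)} \right)} + 9494742} = \frac{1}{868 + 9494742} = \frac{1}{9495610}$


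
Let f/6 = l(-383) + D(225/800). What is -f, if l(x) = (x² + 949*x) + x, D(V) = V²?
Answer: 667118349/512 ≈ 1.3030e+6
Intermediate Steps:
l(x) = x² + 950*x
f = -667118349/512 (f = 6*(-383*(950 - 383) + (225/800)²) = 6*(-383*567 + (225*(1/800))²) = 6*(-217161 + (9/32)²) = 6*(-217161 + 81/1024) = 6*(-222372783/1024) = -667118349/512 ≈ -1.3030e+6)
-f = -1*(-667118349/512) = 667118349/512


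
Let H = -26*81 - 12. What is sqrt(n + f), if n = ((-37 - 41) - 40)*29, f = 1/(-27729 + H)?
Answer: I*sqrt(3048466175445)/29847 ≈ 58.498*I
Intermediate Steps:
H = -2118 (H = -2106 - 12 = -2118)
f = -1/29847 (f = 1/(-27729 - 2118) = 1/(-29847) = -1/29847 ≈ -3.3504e-5)
n = -3422 (n = (-78 - 40)*29 = -118*29 = -3422)
sqrt(n + f) = sqrt(-3422 - 1/29847) = sqrt(-102136435/29847) = I*sqrt(3048466175445)/29847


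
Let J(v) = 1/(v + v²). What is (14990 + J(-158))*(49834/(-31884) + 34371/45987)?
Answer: -74110032047551259/6061964215908 ≈ -12225.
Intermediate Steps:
(14990 + J(-158))*(49834/(-31884) + 34371/45987) = (14990 + 1/((-158)*(1 - 158)))*(49834/(-31884) + 34371/45987) = (14990 - 1/158/(-157))*(49834*(-1/31884) + 34371*(1/45987)) = (14990 - 1/158*(-1/157))*(-24917/15942 + 11457/15329) = (14990 + 1/24806)*(-199305199/244374918) = (371841941/24806)*(-199305199/244374918) = -74110032047551259/6061964215908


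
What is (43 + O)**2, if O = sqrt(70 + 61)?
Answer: (43 + sqrt(131))**2 ≈ 2964.3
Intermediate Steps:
O = sqrt(131) ≈ 11.446
(43 + O)**2 = (43 + sqrt(131))**2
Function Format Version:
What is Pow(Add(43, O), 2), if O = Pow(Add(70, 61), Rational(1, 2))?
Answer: Pow(Add(43, Pow(131, Rational(1, 2))), 2) ≈ 2964.3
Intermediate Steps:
O = Pow(131, Rational(1, 2)) ≈ 11.446
Pow(Add(43, O), 2) = Pow(Add(43, Pow(131, Rational(1, 2))), 2)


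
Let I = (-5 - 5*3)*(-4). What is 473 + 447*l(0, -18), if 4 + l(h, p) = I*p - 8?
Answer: -648571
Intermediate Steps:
I = 80 (I = (-5 - 15)*(-4) = -20*(-4) = 80)
l(h, p) = -12 + 80*p (l(h, p) = -4 + (80*p - 8) = -4 + (-8 + 80*p) = -12 + 80*p)
473 + 447*l(0, -18) = 473 + 447*(-12 + 80*(-18)) = 473 + 447*(-12 - 1440) = 473 + 447*(-1452) = 473 - 649044 = -648571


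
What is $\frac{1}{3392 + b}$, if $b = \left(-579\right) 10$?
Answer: $- \frac{1}{2398} \approx -0.00041701$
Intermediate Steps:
$b = -5790$
$\frac{1}{3392 + b} = \frac{1}{3392 - 5790} = \frac{1}{-2398} = - \frac{1}{2398}$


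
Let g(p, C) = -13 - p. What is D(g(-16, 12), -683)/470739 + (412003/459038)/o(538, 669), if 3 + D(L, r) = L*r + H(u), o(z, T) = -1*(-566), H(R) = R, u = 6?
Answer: -112545549717/40768430806804 ≈ -0.0027606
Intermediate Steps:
o(z, T) = 566
D(L, r) = 3 + L*r (D(L, r) = -3 + (L*r + 6) = -3 + (6 + L*r) = 3 + L*r)
D(g(-16, 12), -683)/470739 + (412003/459038)/o(538, 669) = (3 + (-13 - 1*(-16))*(-683))/470739 + (412003/459038)/566 = (3 + (-13 + 16)*(-683))*(1/470739) + (412003*(1/459038))*(1/566) = (3 + 3*(-683))*(1/470739) + (412003/459038)*(1/566) = (3 - 2049)*(1/470739) + 412003/259815508 = -2046*1/470739 + 412003/259815508 = -682/156913 + 412003/259815508 = -112545549717/40768430806804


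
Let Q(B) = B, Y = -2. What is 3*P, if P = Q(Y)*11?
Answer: -66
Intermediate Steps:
P = -22 (P = -2*11 = -22)
3*P = 3*(-22) = -66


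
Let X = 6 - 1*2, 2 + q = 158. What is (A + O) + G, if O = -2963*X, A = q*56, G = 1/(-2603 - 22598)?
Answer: -78526317/25201 ≈ -3116.0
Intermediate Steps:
q = 156 (q = -2 + 158 = 156)
G = -1/25201 (G = 1/(-25201) = -1/25201 ≈ -3.9681e-5)
A = 8736 (A = 156*56 = 8736)
X = 4 (X = 6 - 2 = 4)
O = -11852 (O = -2963*4 = -11852)
(A + O) + G = (8736 - 11852) - 1/25201 = -3116 - 1/25201 = -78526317/25201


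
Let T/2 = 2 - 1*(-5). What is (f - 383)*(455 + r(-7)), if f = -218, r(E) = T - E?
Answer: -286076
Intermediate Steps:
T = 14 (T = 2*(2 - 1*(-5)) = 2*(2 + 5) = 2*7 = 14)
r(E) = 14 - E
(f - 383)*(455 + r(-7)) = (-218 - 383)*(455 + (14 - 1*(-7))) = -601*(455 + (14 + 7)) = -601*(455 + 21) = -601*476 = -286076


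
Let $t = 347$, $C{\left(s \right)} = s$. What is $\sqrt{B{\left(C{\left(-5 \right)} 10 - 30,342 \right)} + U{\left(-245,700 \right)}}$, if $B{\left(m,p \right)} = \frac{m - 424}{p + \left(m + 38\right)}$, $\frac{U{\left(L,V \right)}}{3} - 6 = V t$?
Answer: $\frac{6 \sqrt{506053}}{5} \approx 853.65$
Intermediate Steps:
$U{\left(L,V \right)} = 18 + 1041 V$ ($U{\left(L,V \right)} = 18 + 3 V 347 = 18 + 3 \cdot 347 V = 18 + 1041 V$)
$B{\left(m,p \right)} = \frac{-424 + m}{38 + m + p}$ ($B{\left(m,p \right)} = \frac{-424 + m}{p + \left(38 + m\right)} = \frac{-424 + m}{38 + m + p}$)
$\sqrt{B{\left(C{\left(-5 \right)} 10 - 30,342 \right)} + U{\left(-245,700 \right)}} = \sqrt{\frac{-424 - 80}{38 - 80 + 342} + \left(18 + 1041 \cdot 700\right)} = \sqrt{\frac{-424 - 80}{38 - 80 + 342} + \left(18 + 728700\right)} = \sqrt{\frac{-424 - 80}{38 - 80 + 342} + 728718} = \sqrt{\frac{1}{300} \left(-504\right) + 728718} = \sqrt{- \frac{42}{25} + 728718} = \sqrt{\frac{18217908}{25}} = \frac{6 \sqrt{506053}}{5}$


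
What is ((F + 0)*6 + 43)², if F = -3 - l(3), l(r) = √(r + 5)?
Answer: 913 - 600*√2 ≈ 64.472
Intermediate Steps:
l(r) = √(5 + r)
F = -3 - 2*√2 (F = -3 - √(5 + 3) = -3 - √8 = -3 - 2*√2 ≈ -5.8284)
((F + 0)*6 + 43)² = (((-3 - 2*√2) + 0)*6 + 43)² = ((-3 - 2*√2)*6 + 43)² = ((-18 - 12*√2) + 43)² = (25 - 12*√2)²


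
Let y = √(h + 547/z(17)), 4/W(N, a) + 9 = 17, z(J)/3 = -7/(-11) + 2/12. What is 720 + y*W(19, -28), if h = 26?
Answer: 720 + √177709/53 ≈ 727.95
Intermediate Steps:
z(J) = 53/22 (z(J) = 3*(-7/(-11) + 2/12) = 3*(-7*(-1/11) + 2*(1/12)) = 3*(7/11 + ⅙) = 3*(53/66) = 53/22)
W(N, a) = ½ (W(N, a) = 4/(-9 + 17) = 4/8 = 4*(⅛) = ½)
y = 2*√177709/53 (y = √(26 + 547/(53/22)) = √(26 + 547*(22/53)) = √(26 + 12034/53) = √(13412/53) = 2*√177709/53 ≈ 15.908)
720 + y*W(19, -28) = 720 + (2*√177709/53)*(½) = 720 + √177709/53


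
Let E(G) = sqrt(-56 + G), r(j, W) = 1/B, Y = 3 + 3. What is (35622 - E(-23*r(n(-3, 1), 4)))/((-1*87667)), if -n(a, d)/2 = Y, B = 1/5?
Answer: -35622/87667 + 3*I*sqrt(19)/87667 ≈ -0.40633 + 0.00014916*I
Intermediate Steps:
Y = 6
B = 1/5 ≈ 0.20000
n(a, d) = -12 (n(a, d) = -2*6 = -12)
r(j, W) = 5 (r(j, W) = 1/(1/5) = 5)
(35622 - E(-23*r(n(-3, 1), 4)))/((-1*87667)) = (35622 - sqrt(-56 - 23*5))/((-1*87667)) = (35622 - sqrt(-56 - 115))/(-87667) = (35622 - sqrt(-171))*(-1/87667) = (35622 - 3*I*sqrt(19))*(-1/87667) = -35622/87667 + 3*I*sqrt(19)/87667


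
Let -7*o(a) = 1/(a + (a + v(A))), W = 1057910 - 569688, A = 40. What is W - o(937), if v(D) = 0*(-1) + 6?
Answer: 6425001521/13160 ≈ 4.8822e+5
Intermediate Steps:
W = 488222
v(D) = 6 (v(D) = 0 + 6 = 6)
o(a) = -1/(7*(6 + 2*a)) (o(a) = -1/(7*(a + (a + 6))) = -1/(7*(a + (6 + a))) = -1/(7*(6 + 2*a)))
W - o(937) = 488222 - (-1)/(42 + 14*937) = 488222 - (-1)/(42 + 13118) = 488222 - (-1)/13160 = 488222 - 1*(-1/13160) = 488222 + 1/13160 = 6425001521/13160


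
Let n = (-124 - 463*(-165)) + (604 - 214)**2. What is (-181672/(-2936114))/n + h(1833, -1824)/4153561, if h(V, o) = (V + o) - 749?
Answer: -247716324541784/1392529694078418467 ≈ -0.00017789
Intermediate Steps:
h(V, o) = -749 + V + o
n = 228371 (n = (-124 + 76395) + 390**2 = 76271 + 152100 = 228371)
(-181672/(-2936114))/n + h(1833, -1824)/4153561 = -181672/(-2936114)/228371 + (-749 + 1833 - 1824)/4153561 = -181672*(-1/2936114)*(1/228371) - 740*1/4153561 = (90836/1468057)*(1/228371) - 740/4153561 = 90836/335261645147 - 740/4153561 = -247716324541784/1392529694078418467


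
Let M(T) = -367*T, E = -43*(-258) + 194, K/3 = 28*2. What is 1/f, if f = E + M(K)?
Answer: -1/50368 ≈ -1.9854e-5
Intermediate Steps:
K = 168 (K = 3*(28*2) = 3*56 = 168)
E = 11288 (E = 11094 + 194 = 11288)
f = -50368 (f = 11288 - 367*168 = 11288 - 61656 = -50368)
1/f = 1/(-50368) = -1/50368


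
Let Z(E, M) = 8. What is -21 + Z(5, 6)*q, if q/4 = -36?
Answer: -1173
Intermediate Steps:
q = -144 (q = 4*(-36) = -144)
-21 + Z(5, 6)*q = -21 + 8*(-144) = -21 - 1152 = -1173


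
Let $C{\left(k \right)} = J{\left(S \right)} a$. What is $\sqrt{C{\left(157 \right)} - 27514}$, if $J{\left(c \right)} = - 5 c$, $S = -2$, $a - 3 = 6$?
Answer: $4 i \sqrt{1714} \approx 165.6 i$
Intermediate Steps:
$a = 9$ ($a = 3 + 6 = 9$)
$C{\left(k \right)} = 90$ ($C{\left(k \right)} = \left(-5\right) \left(-2\right) 9 = 10 \cdot 9 = 90$)
$\sqrt{C{\left(157 \right)} - 27514} = \sqrt{90 - 27514} = \sqrt{-27424} = 4 i \sqrt{1714}$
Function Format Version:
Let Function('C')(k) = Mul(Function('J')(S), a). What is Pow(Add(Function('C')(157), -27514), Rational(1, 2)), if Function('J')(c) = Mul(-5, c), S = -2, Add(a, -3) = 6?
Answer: Mul(4, I, Pow(1714, Rational(1, 2))) ≈ Mul(165.60, I)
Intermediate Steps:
a = 9 (a = Add(3, 6) = 9)
Function('C')(k) = 90 (Function('C')(k) = Mul(Mul(-5, -2), 9) = Mul(10, 9) = 90)
Pow(Add(Function('C')(157), -27514), Rational(1, 2)) = Pow(Add(90, -27514), Rational(1, 2)) = Pow(-27424, Rational(1, 2)) = Mul(4, I, Pow(1714, Rational(1, 2)))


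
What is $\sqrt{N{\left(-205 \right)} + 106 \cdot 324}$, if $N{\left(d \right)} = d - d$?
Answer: $18 \sqrt{106} \approx 185.32$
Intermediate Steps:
$N{\left(d \right)} = 0$
$\sqrt{N{\left(-205 \right)} + 106 \cdot 324} = \sqrt{0 + 106 \cdot 324} = \sqrt{0 + 34344} = \sqrt{34344} = 18 \sqrt{106}$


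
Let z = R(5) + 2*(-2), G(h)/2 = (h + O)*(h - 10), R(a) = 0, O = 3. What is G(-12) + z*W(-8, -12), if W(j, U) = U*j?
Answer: 12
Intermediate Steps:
G(h) = 2*(-10 + h)*(3 + h) (G(h) = 2*((h + 3)*(h - 10)) = 2*((3 + h)*(-10 + h)) = 2*((-10 + h)*(3 + h)) = 2*(-10 + h)*(3 + h))
z = -4 (z = 0 + 2*(-2) = 0 - 4 = -4)
G(-12) + z*W(-8, -12) = (-60 - 14*(-12) + 2*(-12)**2) - (-48)*(-8) = (-60 + 168 + 2*144) - 4*96 = (-60 + 168 + 288) - 384 = 396 - 384 = 12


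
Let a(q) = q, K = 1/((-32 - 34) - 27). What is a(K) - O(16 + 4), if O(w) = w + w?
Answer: -3721/93 ≈ -40.011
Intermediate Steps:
K = -1/93 (K = 1/(-66 - 27) = 1/(-93) = -1/93 ≈ -0.010753)
O(w) = 2*w
a(K) - O(16 + 4) = -1/93 - 2*(16 + 4) = -1/93 - 2*20 = -1/93 - 1*40 = -1/93 - 40 = -3721/93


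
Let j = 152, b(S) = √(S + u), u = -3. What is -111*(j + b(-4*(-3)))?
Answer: -17205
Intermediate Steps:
b(S) = √(-3 + S) (b(S) = √(S - 3) = √(-3 + S))
-111*(j + b(-4*(-3))) = -111*(152 + √(-3 - 4*(-3))) = -111*(152 + √(-3 + 12)) = -111*(152 + √9) = -111*(152 + 3) = -111*155 = -17205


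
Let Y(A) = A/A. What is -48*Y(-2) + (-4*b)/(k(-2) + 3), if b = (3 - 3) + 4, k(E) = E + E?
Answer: -32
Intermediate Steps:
k(E) = 2*E
Y(A) = 1
b = 4 (b = 0 + 4 = 4)
-48*Y(-2) + (-4*b)/(k(-2) + 3) = -48*1 + (-4*4)/(2*(-2) + 3) = -48 - 16/(-4 + 3) = -48 - 16/(-1) = -48 - 16*(-1) = -48 + 16 = -32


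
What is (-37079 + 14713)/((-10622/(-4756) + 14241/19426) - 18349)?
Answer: 258299499062/211873883047 ≈ 1.2191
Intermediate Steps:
(-37079 + 14713)/((-10622/(-4756) + 14241/19426) - 18349) = -22366/((-10622*(-1/4756) + 14241*(1/19426)) - 18349) = -22366/((5311/2378 + 14241/19426) - 18349) = -22366/(34259146/11548757 - 18349) = -22366/(-211873883047/11548757) = -22366*(-11548757/211873883047) = 258299499062/211873883047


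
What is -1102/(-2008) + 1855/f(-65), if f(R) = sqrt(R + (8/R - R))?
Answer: 551/1004 - 1855*I*sqrt(130)/4 ≈ 0.54881 - 5287.6*I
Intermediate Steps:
f(R) = 2*sqrt(2)*sqrt(1/R) (f(R) = sqrt(R + (-R + 8/R)) = sqrt(8/R) = 2*sqrt(2)*sqrt(1/R))
-1102/(-2008) + 1855/f(-65) = -1102/(-2008) + 1855/((2*sqrt(2)*sqrt(1/(-65)))) = -1102*(-1/2008) + 1855/((2*sqrt(2)*sqrt(-1/65))) = 551/1004 + 1855/((2*sqrt(2)*(I*sqrt(65)/65))) = 551/1004 + 1855/((2*I*sqrt(130)/65)) = 551/1004 + 1855*(-I*sqrt(130)/4) = 551/1004 - 1855*I*sqrt(130)/4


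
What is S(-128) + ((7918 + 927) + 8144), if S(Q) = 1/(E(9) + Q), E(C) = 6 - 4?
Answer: 2140613/126 ≈ 16989.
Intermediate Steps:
E(C) = 2
S(Q) = 1/(2 + Q)
S(-128) + ((7918 + 927) + 8144) = 1/(2 - 128) + ((7918 + 927) + 8144) = 1/(-126) + (8845 + 8144) = -1/126 + 16989 = 2140613/126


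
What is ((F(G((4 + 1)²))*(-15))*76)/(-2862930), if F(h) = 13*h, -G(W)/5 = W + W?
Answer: -123500/95431 ≈ -1.2941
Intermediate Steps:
G(W) = -10*W (G(W) = -5*(W + W) = -10*W)
((F(G((4 + 1)²))*(-15))*76)/(-2862930) = (((13*(-10*(4 + 1)²))*(-15))*76)/(-2862930) = (((13*(-10*5²))*(-15))*76)*(-1/2862930) = (((13*(-10*25))*(-15))*76)*(-1/2862930) = (((13*(-250))*(-15))*76)*(-1/2862930) = (-3250*(-15)*76)*(-1/2862930) = (48750*76)*(-1/2862930) = 3705000*(-1/2862930) = -123500/95431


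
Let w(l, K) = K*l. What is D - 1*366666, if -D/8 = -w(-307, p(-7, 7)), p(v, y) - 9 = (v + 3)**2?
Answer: -428066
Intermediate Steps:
p(v, y) = 9 + (3 + v)**2 (p(v, y) = 9 + (v + 3)**2 = 9 + (3 + v)**2)
D = -61400 (D = -(-8)*(9 + (3 - 7)**2)*(-307) = -(-8)*(9 + (-4)**2)*(-307) = -(-8)*(9 + 16)*(-307) = -(-8)*25*(-307) = -(-8)*(-7675) = -8*7675 = -61400)
D - 1*366666 = -61400 - 1*366666 = -61400 - 366666 = -428066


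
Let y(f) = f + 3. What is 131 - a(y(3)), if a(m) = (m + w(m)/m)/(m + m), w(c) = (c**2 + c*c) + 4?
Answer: 1165/9 ≈ 129.44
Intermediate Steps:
y(f) = 3 + f
w(c) = 4 + 2*c**2 (w(c) = (c**2 + c**2) + 4 = 2*c**2 + 4 = 4 + 2*c**2)
a(m) = (m + (4 + 2*m**2)/m)/(2*m) (a(m) = (m + (4 + 2*m**2)/m)/(m + m) = (m + (4 + 2*m**2)/m)/((2*m)) = (m + (4 + 2*m**2)/m)*(1/(2*m)) = (m + (4 + 2*m**2)/m)/(2*m))
131 - a(y(3)) = 131 - (3/2 + 2/(3 + 3)**2) = 131 - (3/2 + 2/6**2) = 131 - (3/2 + 2*(1/36)) = 131 - (3/2 + 1/18) = 131 - 1*14/9 = 131 - 14/9 = 1165/9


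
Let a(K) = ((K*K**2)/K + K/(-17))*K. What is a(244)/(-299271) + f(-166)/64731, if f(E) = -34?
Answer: -1775776054510/36591765413 ≈ -48.529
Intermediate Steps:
a(K) = K*(K**2 - K/17) (a(K) = (K**3/K + K*(-1/17))*K = (K**2 - K/17)*K = K*(K**2 - K/17))
a(244)/(-299271) + f(-166)/64731 = (244**2*(-1/17 + 244))/(-299271) - 34/64731 = (59536*(4147/17))*(-1/299271) - 34*1/64731 = (246895792/17)*(-1/299271) - 34/64731 = -246895792/5087607 - 34/64731 = -1775776054510/36591765413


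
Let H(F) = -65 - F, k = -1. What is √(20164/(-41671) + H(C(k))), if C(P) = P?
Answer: 2*I*√27993619367/41671 ≈ 8.0302*I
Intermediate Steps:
√(20164/(-41671) + H(C(k))) = √(20164/(-41671) + (-65 - 1*(-1))) = √(20164*(-1/41671) + (-65 + 1)) = √(-20164/41671 - 64) = √(-2687108/41671) = 2*I*√27993619367/41671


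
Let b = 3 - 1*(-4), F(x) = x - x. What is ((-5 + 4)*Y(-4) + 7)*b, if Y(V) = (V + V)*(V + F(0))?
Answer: -175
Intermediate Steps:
F(x) = 0
b = 7 (b = 3 + 4 = 7)
Y(V) = 2*V**2 (Y(V) = (V + V)*(V + 0) = (2*V)*V = 2*V**2)
((-5 + 4)*Y(-4) + 7)*b = ((-5 + 4)*(2*(-4)**2) + 7)*7 = (-2*16 + 7)*7 = (-1*32 + 7)*7 = (-32 + 7)*7 = -25*7 = -175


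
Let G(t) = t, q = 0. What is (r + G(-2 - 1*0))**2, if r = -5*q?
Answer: 4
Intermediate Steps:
r = 0 (r = -5*0 = 0)
(r + G(-2 - 1*0))**2 = (0 + (-2 - 1*0))**2 = (0 + (-2 + 0))**2 = (0 - 2)**2 = (-2)**2 = 4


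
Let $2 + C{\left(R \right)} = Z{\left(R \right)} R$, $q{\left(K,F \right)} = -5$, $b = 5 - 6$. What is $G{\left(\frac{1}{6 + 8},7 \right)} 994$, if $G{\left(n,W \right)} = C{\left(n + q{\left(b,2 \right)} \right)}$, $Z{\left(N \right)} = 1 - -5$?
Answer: $-31382$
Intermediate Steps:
$b = -1$ ($b = 5 - 6 = -1$)
$Z{\left(N \right)} = 6$ ($Z{\left(N \right)} = 1 + 5 = 6$)
$C{\left(R \right)} = -2 + 6 R$
$G{\left(n,W \right)} = -32 + 6 n$ ($G{\left(n,W \right)} = -2 + 6 \left(n - 5\right) = -2 + 6 \left(-5 + n\right) = -2 + \left(-30 + 6 n\right) = -32 + 6 n$)
$G{\left(\frac{1}{6 + 8},7 \right)} 994 = \left(-32 + \frac{6}{6 + 8}\right) 994 = \left(-32 + \frac{6}{14}\right) 994 = \left(-32 + 6 \cdot \frac{1}{14}\right) 994 = \left(-32 + \frac{3}{7}\right) 994 = \left(- \frac{221}{7}\right) 994 = -31382$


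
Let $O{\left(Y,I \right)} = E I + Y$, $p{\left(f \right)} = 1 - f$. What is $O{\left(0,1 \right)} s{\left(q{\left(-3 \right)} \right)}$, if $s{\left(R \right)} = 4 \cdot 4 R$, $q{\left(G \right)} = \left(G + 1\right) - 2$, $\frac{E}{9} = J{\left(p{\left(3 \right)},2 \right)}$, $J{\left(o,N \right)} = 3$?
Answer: $-1728$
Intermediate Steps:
$E = 27$ ($E = 9 \cdot 3 = 27$)
$q{\left(G \right)} = -1 + G$ ($q{\left(G \right)} = \left(1 + G\right) - 2 = -1 + G$)
$s{\left(R \right)} = 16 R$
$O{\left(Y,I \right)} = Y + 27 I$ ($O{\left(Y,I \right)} = 27 I + Y = Y + 27 I$)
$O{\left(0,1 \right)} s{\left(q{\left(-3 \right)} \right)} = \left(0 + 27 \cdot 1\right) 16 \left(-1 - 3\right) = \left(0 + 27\right) 16 \left(-4\right) = 27 \left(-64\right) = -1728$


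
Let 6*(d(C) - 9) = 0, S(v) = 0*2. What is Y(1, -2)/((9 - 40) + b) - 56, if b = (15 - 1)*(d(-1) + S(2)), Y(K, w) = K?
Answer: -5319/95 ≈ -55.990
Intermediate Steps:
S(v) = 0
d(C) = 9 (d(C) = 9 + (⅙)*0 = 9 + 0 = 9)
b = 126 (b = (15 - 1)*(9 + 0) = 14*9 = 126)
Y(1, -2)/((9 - 40) + b) - 56 = 1/((9 - 40) + 126) - 56 = 1/(-31 + 126) - 56 = 1/95 - 56 = -5319/95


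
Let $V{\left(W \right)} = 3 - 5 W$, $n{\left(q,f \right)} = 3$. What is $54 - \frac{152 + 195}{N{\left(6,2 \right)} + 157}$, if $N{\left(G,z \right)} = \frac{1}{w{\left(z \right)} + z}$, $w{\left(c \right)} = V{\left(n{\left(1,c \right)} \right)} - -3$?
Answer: $\frac{56863}{1098} \approx 51.788$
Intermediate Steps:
$w{\left(c \right)} = -9$ ($w{\left(c \right)} = \left(3 - 15\right) - -3 = \left(3 - 15\right) + 3 = -12 + 3 = -9$)
$N{\left(G,z \right)} = \frac{1}{-9 + z}$
$54 - \frac{152 + 195}{N{\left(6,2 \right)} + 157} = 54 - \frac{152 + 195}{\frac{1}{-9 + 2} + 157} = 54 - \frac{347}{\frac{1}{-7} + 157} = 54 - \frac{347}{- \frac{1}{7} + 157} = 54 - \frac{347}{\frac{1098}{7}} = 54 - 347 \cdot \frac{7}{1098} = 54 - \frac{2429}{1098} = \frac{56863}{1098}$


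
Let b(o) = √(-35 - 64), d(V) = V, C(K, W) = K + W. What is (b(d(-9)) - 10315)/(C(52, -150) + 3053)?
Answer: -2063/591 + I*√11/985 ≈ -3.4907 + 0.0033671*I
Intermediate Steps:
b(o) = 3*I*√11 (b(o) = √(-99) = 3*I*√11)
(b(d(-9)) - 10315)/(C(52, -150) + 3053) = (3*I*√11 - 10315)/((52 - 150) + 3053) = (-10315 + 3*I*√11)/(-98 + 3053) = (-10315 + 3*I*√11)/2955 = (-10315 + 3*I*√11)*(1/2955) = -2063/591 + I*√11/985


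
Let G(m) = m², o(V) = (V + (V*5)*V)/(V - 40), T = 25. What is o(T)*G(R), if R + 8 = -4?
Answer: -30240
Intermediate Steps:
R = -12 (R = -8 - 4 = -12)
o(V) = (V + 5*V²)/(-40 + V) (o(V) = (V + (5*V)*V)/(-40 + V) = (V + 5*V²)/(-40 + V))
o(T)*G(R) = (25*(1 + 5*25)/(-40 + 25))*(-12)² = (25*(1 + 125)/(-15))*144 = (25*(-1/15)*126)*144 = -210*144 = -30240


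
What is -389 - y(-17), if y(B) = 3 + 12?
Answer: -404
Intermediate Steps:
y(B) = 15
-389 - y(-17) = -389 - 1*15 = -389 - 15 = -404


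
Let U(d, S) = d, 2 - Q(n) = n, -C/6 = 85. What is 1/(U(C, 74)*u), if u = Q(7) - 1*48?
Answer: 1/27030 ≈ 3.6996e-5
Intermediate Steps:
C = -510 (C = -6*85 = -510)
Q(n) = 2 - n
u = -53 (u = (2 - 1*7) - 1*48 = (2 - 7) - 48 = -5 - 48 = -53)
1/(U(C, 74)*u) = 1/(-510*(-53)) = 1/27030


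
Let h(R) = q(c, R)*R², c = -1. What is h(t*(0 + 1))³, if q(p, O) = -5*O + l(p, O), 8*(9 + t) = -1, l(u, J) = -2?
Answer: 6432998373583044661/134217728 ≈ 4.7930e+10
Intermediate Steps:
t = -73/8 (t = -9 + (⅛)*(-1) = -9 - ⅛ = -73/8 ≈ -9.1250)
q(p, O) = -2 - 5*O (q(p, O) = -5*O - 2 = -2 - 5*O)
h(R) = R²*(-2 - 5*R) (h(R) = (-2 - 5*R)*R² = R²*(-2 - 5*R))
h(t*(0 + 1))³ = ((-73*(0 + 1)/8)²*(-2 - (-365)*(0 + 1)/8))³ = ((-73/8*1)²*(-2 - (-365)/8))³ = ((-73/8)²*(-2 - 5*(-73/8)))³ = (5329*(-2 + 365/8)/64)³ = ((5329/64)*(349/8))³ = (1859821/512)³ = 6432998373583044661/134217728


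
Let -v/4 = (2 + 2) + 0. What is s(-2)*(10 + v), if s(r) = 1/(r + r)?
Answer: 3/2 ≈ 1.5000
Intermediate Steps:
s(r) = 1/(2*r)
v = -16 (v = -4*((2 + 2) + 0) = -4*(4 + 0) = -4*4 = -16)
s(-2)*(10 + v) = ((1/2)/(-2))*(10 - 16) = ((1/2)*(-1/2))*(-6) = -1/4*(-6) = 3/2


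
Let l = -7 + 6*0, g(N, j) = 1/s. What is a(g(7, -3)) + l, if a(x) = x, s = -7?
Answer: -50/7 ≈ -7.1429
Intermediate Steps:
g(N, j) = -1/7 (g(N, j) = 1/(-7) = -1/7)
l = -7 (l = -7 + 0 = -7)
a(g(7, -3)) + l = -1/7 - 7 = -50/7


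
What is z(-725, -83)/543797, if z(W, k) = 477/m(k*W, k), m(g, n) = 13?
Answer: 477/7069361 ≈ 6.7474e-5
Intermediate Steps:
z(W, k) = 477/13
z(-725, -83)/543797 = (477/13)/543797 = (477/13)*(1/543797) = 477/7069361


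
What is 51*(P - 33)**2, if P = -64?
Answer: 479859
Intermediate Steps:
51*(P - 33)**2 = 51*(-64 - 33)**2 = 51*(-97)**2 = 51*9409 = 479859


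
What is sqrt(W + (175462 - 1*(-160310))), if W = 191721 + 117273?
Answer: sqrt(644766) ≈ 802.97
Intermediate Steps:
W = 308994
sqrt(W + (175462 - 1*(-160310))) = sqrt(308994 + (175462 - 1*(-160310))) = sqrt(308994 + (175462 + 160310)) = sqrt(308994 + 335772) = sqrt(644766)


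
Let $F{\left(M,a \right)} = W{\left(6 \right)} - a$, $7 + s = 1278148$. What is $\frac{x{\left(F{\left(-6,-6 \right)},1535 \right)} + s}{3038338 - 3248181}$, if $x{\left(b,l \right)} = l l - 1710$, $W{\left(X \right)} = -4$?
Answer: $- \frac{3632656}{209843} \approx -17.311$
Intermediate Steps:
$s = 1278141$ ($s = -7 + 1278148 = 1278141$)
$F{\left(M,a \right)} = -4 - a$
$x{\left(b,l \right)} = -1710 + l^{2}$ ($x{\left(b,l \right)} = l^{2} - 1710 = -1710 + l^{2}$)
$\frac{x{\left(F{\left(-6,-6 \right)},1535 \right)} + s}{3038338 - 3248181} = \frac{\left(-1710 + 1535^{2}\right) + 1278141}{3038338 - 3248181} = \frac{\left(-1710 + 2356225\right) + 1278141}{-209843} = \left(2354515 + 1278141\right) \left(- \frac{1}{209843}\right) = 3632656 \left(- \frac{1}{209843}\right) = - \frac{3632656}{209843}$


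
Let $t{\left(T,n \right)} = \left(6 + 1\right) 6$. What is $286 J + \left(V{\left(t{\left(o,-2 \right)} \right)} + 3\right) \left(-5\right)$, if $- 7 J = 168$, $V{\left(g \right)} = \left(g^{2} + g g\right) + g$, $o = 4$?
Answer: $-24729$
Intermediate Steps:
$t{\left(T,n \right)} = 42$ ($t{\left(T,n \right)} = 7 \cdot 6 = 42$)
$V{\left(g \right)} = g + 2 g^{2}$ ($V{\left(g \right)} = \left(g^{2} + g^{2}\right) + g = 2 g^{2} + g = g + 2 g^{2}$)
$J = -24$ ($J = \left(- \frac{1}{7}\right) 168 = -24$)
$286 J + \left(V{\left(t{\left(o,-2 \right)} \right)} + 3\right) \left(-5\right) = 286 \left(-24\right) + \left(42 \left(1 + 2 \cdot 42\right) + 3\right) \left(-5\right) = -6864 + \left(42 \left(1 + 84\right) + 3\right) \left(-5\right) = -6864 + \left(42 \cdot 85 + 3\right) \left(-5\right) = -6864 + \left(3570 + 3\right) \left(-5\right) = -6864 + 3573 \left(-5\right) = -6864 - 17865 = -24729$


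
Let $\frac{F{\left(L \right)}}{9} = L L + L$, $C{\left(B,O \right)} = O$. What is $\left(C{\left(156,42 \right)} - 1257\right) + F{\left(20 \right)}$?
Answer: $2565$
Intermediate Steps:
$F{\left(L \right)} = 9 L + 9 L^{2}$ ($F{\left(L \right)} = 9 \left(L L + L\right) = 9 \left(L^{2} + L\right) = 9 \left(L + L^{2}\right) = 9 L + 9 L^{2}$)
$\left(C{\left(156,42 \right)} - 1257\right) + F{\left(20 \right)} = \left(42 - 1257\right) + 9 \cdot 20 \left(1 + 20\right) = -1215 + 9 \cdot 20 \cdot 21 = -1215 + 3780 = 2565$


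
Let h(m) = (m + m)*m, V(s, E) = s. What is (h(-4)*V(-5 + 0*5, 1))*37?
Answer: -5920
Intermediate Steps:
h(m) = 2*m² (h(m) = (2*m)*m = 2*m²)
(h(-4)*V(-5 + 0*5, 1))*37 = ((2*(-4)²)*(-5 + 0*5))*37 = ((2*16)*(-5 + 0))*37 = (32*(-5))*37 = -160*37 = -5920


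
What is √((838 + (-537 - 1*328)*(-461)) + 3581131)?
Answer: √3980734 ≈ 1995.2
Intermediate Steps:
√((838 + (-537 - 1*328)*(-461)) + 3581131) = √((838 + (-537 - 328)*(-461)) + 3581131) = √((838 - 865*(-461)) + 3581131) = √((838 + 398765) + 3581131) = √(399603 + 3581131) = √3980734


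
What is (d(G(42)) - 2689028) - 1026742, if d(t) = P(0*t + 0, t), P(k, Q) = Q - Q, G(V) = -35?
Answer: -3715770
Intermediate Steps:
P(k, Q) = 0
d(t) = 0
(d(G(42)) - 2689028) - 1026742 = (0 - 2689028) - 1026742 = -2689028 - 1026742 = -3715770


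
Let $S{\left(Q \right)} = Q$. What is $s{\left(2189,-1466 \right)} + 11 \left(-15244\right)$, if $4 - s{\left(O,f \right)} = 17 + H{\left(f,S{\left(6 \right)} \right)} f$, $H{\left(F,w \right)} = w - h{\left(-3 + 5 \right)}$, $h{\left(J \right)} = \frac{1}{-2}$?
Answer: $-158168$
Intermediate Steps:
$h{\left(J \right)} = - \frac{1}{2}$
$H{\left(F,w \right)} = \frac{1}{2} + w$ ($H{\left(F,w \right)} = w - - \frac{1}{2} = w + \frac{1}{2} = \frac{1}{2} + w$)
$s{\left(O,f \right)} = -13 - \frac{13 f}{2}$ ($s{\left(O,f \right)} = 4 - \left(17 + \left(\frac{1}{2} + 6\right) f\right) = 4 - \left(17 + \frac{13 f}{2}\right) = -13 - \frac{13 f}{2}$)
$s{\left(2189,-1466 \right)} + 11 \left(-15244\right) = \left(-13 - -9529\right) + 11 \left(-15244\right) = \left(-13 + 9529\right) - 167684 = 9516 - 167684 = -158168$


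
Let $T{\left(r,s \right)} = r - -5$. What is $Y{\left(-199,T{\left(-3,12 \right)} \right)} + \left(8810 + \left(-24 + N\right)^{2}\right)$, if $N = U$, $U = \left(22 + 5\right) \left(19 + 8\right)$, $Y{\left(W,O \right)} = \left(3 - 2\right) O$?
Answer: $505837$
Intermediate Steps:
$T{\left(r,s \right)} = 5 + r$ ($T{\left(r,s \right)} = r + 5 = 5 + r$)
$Y{\left(W,O \right)} = O$ ($Y{\left(W,O \right)} = 1 O = O$)
$U = 729$ ($U = 27 \cdot 27 = 729$)
$N = 729$
$Y{\left(-199,T{\left(-3,12 \right)} \right)} + \left(8810 + \left(-24 + N\right)^{2}\right) = \left(5 - 3\right) + \left(8810 + \left(-24 + 729\right)^{2}\right) = 2 + \left(8810 + 705^{2}\right) = 2 + \left(8810 + 497025\right) = 2 + 505835 = 505837$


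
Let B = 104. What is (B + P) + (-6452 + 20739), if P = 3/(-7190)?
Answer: 103471287/7190 ≈ 14391.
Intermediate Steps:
P = -3/7190 (P = 3*(-1/7190) = -3/7190 ≈ -0.00041725)
(B + P) + (-6452 + 20739) = (104 - 3/7190) + (-6452 + 20739) = 747757/7190 + 14287 = 103471287/7190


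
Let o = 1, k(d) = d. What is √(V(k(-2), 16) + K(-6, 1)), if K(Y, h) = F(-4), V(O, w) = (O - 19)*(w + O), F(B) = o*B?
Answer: I*√298 ≈ 17.263*I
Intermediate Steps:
F(B) = B (F(B) = 1*B = B)
V(O, w) = (-19 + O)*(O + w)
K(Y, h) = -4
√(V(k(-2), 16) + K(-6, 1)) = √(((-2)² - 19*(-2) - 19*16 - 2*16) - 4) = √((4 + 38 - 304 - 32) - 4) = √(-294 - 4) = √(-298) = I*√298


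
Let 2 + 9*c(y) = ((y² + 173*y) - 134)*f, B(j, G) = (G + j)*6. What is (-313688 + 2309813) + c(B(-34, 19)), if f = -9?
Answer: 18033559/9 ≈ 2.0037e+6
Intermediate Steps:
B(j, G) = 6*G + 6*j
c(y) = 1204/9 - y² - 173*y (c(y) = -2/9 + (((y² + 173*y) - 134)*(-9))/9 = -2/9 + ((-134 + y² + 173*y)*(-9))/9 = -2/9 + (1206 - 1557*y - 9*y²)/9 = -2/9 + (134 - y² - 173*y) = 1204/9 - y² - 173*y)
(-313688 + 2309813) + c(B(-34, 19)) = (-313688 + 2309813) + (1204/9 - (6*19 + 6*(-34))² - 173*(6*19 + 6*(-34))) = 1996125 + (1204/9 - (114 - 204)² - 173*(114 - 204)) = 1996125 + (1204/9 - 1*(-90)² - 173*(-90)) = 1996125 + (1204/9 - 1*8100 + 15570) = 1996125 + (1204/9 - 8100 + 15570) = 1996125 + 68434/9 = 18033559/9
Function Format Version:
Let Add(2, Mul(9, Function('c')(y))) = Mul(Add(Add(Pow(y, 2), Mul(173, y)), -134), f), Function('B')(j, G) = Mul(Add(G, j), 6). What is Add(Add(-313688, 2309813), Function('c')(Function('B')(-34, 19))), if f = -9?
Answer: Rational(18033559, 9) ≈ 2.0037e+6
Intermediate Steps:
Function('B')(j, G) = Add(Mul(6, G), Mul(6, j))
Function('c')(y) = Add(Rational(1204, 9), Mul(-1, Pow(y, 2)), Mul(-173, y)) (Function('c')(y) = Add(Rational(-2, 9), Mul(Rational(1, 9), Mul(Add(Add(Pow(y, 2), Mul(173, y)), -134), -9))) = Add(Rational(-2, 9), Mul(Rational(1, 9), Mul(Add(-134, Pow(y, 2), Mul(173, y)), -9))) = Add(Rational(-2, 9), Mul(Rational(1, 9), Add(1206, Mul(-1557, y), Mul(-9, Pow(y, 2))))) = Add(Rational(-2, 9), Add(134, Mul(-1, Pow(y, 2)), Mul(-173, y))) = Add(Rational(1204, 9), Mul(-1, Pow(y, 2)), Mul(-173, y)))
Add(Add(-313688, 2309813), Function('c')(Function('B')(-34, 19))) = Add(Add(-313688, 2309813), Add(Rational(1204, 9), Mul(-1, Pow(Add(Mul(6, 19), Mul(6, -34)), 2)), Mul(-173, Add(Mul(6, 19), Mul(6, -34))))) = Add(1996125, Add(Rational(1204, 9), Mul(-1, Pow(Add(114, -204), 2)), Mul(-173, Add(114, -204)))) = Add(1996125, Add(Rational(1204, 9), Mul(-1, Pow(-90, 2)), Mul(-173, -90))) = Add(1996125, Add(Rational(1204, 9), Mul(-1, 8100), 15570)) = Add(1996125, Add(Rational(1204, 9), -8100, 15570)) = Add(1996125, Rational(68434, 9)) = Rational(18033559, 9)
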